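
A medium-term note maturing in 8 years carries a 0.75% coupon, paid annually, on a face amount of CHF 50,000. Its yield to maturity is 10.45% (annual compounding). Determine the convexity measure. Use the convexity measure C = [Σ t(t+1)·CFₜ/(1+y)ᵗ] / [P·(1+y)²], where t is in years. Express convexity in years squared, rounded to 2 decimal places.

With y = 0.1045:
  t   CF        PV=CF/(1+0.1045)^t    t·PV        t(t+1)·PV
  1       375.00       339.5201       339.5201         679.0403
  2       375.00       307.3971       614.7943       1,844.3829
  3       375.00       278.3134       834.9402       3,339.7607
  4       375.00       251.9813     1,007.9254       5,039.6269
  5       375.00       228.1406     1,140.7032       6,844.2194
  6       375.00       206.5556     1,239.3335       8,675.3347
  7       375.00       187.0128     1,309.0893      10,472.7142
  8    50,375.00    22,745.1758   181,961.4062   1,637,652.6561
  Σ                 24,544.0968   188,447.7122   1,674,547.7351
P = 24,544.0968.
Convexity = Σ t(t+1)·PV / [P·(1+y)²] = 1,674,547.7351 / (24,544.0968 × 1.219920) = 55.92668.

55.93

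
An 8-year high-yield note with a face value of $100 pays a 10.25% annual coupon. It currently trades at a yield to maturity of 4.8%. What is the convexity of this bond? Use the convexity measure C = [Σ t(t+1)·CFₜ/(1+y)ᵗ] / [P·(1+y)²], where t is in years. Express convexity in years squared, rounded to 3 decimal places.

With y = 0.048:
  t   CF        PV=CF/(1+0.048)^t    t·PV        t(t+1)·PV
  1        10.25         9.7805         9.7805          19.5611
  2        10.25         9.3326        18.6651          55.9954
  3        10.25         8.9051        26.7154         106.8615
  4        10.25         8.4973        33.9890         169.9451
  5        10.25         8.1081        40.5403         243.2421
  6        10.25         7.7367        46.4202         324.9417
  7        10.25         7.3824        51.6765         413.4118
  8       110.25        75.7684       606.1475       5,455.3276
  Σ                    135.5111       833.9347       6,789.2863
P = 135.5111.
Convexity = Σ t(t+1)·PV / [P·(1+y)²] = 6,789.2863 / (135.5111 × 1.098304) = 45.61701.

45.617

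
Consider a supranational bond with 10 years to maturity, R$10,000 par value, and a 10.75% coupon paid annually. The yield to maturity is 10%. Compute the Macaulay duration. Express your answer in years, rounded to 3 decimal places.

Periodic yield y = 0.1. Discount each cash flow and weight by its year:
  t   CF        PV=CF/(1+0.1)^t    t·PV
  1     1,075.00       977.2727       977.2727
  2     1,075.00       888.4298     1,776.8595
  3     1,075.00       807.6634     2,422.9902
  4     1,075.00       734.2395     2,936.9579
  5     1,075.00       667.4904     3,337.4521
  6     1,075.00       606.8095     3,640.8568
  7     1,075.00       551.6450     3,861.5148
  8     1,075.00       501.4954     4,011.9635
  9     1,075.00       455.9049     4,103.1445
  10   11,075.00     4,269.8919    42,698.9193
  Σ                 10,460.8425    69,767.9314
Price P = Σ PV = 10,460.8425.
Macaulay duration = Σ(t·PV) / P = 69,767.9314 / 10,460.8425 = 6.66944 years.

6.669 years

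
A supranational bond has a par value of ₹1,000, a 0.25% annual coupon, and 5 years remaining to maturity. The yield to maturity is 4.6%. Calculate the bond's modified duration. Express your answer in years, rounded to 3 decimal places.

4.753 years

Periodic yield y = 0.046. First find Macaulay duration:
  t   CF        PV=CF/(1+0.046)^t    t·PV
  1         2.50         2.3901         2.3901
  2         2.50         2.2849         4.5699
  3         2.50         2.1845         6.5534
  4         2.50         2.0884         8.3536
  5     1,002.50       800.6191     4,003.0956
  Σ                    809.5670     4,024.9626
P = 809.5670; Macaulay duration = 4,024.9626 / 809.5670 = 4.97175 years.
Modified duration = D_Mac / (1 + y) = 4.97175 / 1.046 = 4.75310 years.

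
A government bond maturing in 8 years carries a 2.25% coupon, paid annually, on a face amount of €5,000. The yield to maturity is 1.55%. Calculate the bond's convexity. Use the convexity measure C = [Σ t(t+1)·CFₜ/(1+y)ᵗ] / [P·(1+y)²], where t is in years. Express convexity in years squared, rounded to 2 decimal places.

63.19

With y = 0.0155:
  t   CF        PV=CF/(1+0.0155)^t    t·PV        t(t+1)·PV
  1       112.50       110.7829       110.7829         221.5657
  2       112.50       109.0919       218.1839         654.5516
  3       112.50       107.4268       322.2805       1,289.1219
  4       112.50       105.7871       423.1485       2,115.7425
  5       112.50       104.1725       520.8623       3,125.1735
  6       112.50       102.5824       615.4945       4,308.4618
  7       112.50       101.0167       707.1167       5,656.9333
  8     5,112.50     4,520.5773    36,164.6183     325,481.5650
  Σ                  5,261.4376    39,082.4875     342,853.1153
P = 5,261.4376.
Convexity = Σ t(t+1)·PV / [P·(1+y)²] = 342,853.1153 / (5,261.4376 × 1.031240) = 63.18934.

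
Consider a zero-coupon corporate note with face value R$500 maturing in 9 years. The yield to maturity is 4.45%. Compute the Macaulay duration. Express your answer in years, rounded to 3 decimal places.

9.000 years

A zero-coupon bond has a single cash flow at maturity, so its Macaulay duration equals its maturity: 9 years.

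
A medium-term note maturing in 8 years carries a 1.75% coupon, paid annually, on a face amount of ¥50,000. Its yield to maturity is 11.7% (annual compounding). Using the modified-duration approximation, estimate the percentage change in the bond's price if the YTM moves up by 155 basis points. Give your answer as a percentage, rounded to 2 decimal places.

Periodic yield y = 0.117. Modified duration first:
  t   CF        PV=CF/(1+0.117)^t    t·PV
  1       875.00       783.3483       783.3483
  2       875.00       701.2966     1,402.5931
  3       875.00       627.8394     1,883.5181
  4       875.00       562.0764     2,248.3057
  5       875.00       503.2018     2,516.0090
  6       875.00       450.4940     2,702.9640
  7       875.00       403.3071     2,823.1495
  8    50,875.00    20,993.2190   167,945.7524
  Σ                 25,024.7825   182,305.6400
P = 25,024.7825; D_Mac = 7.28500 yrs; D_mod = 7.28500/(1+0.117) = 6.52194 yrs.
ΔP/P ≈ -D_mod · Δy = -6.52194 × (+0.0155) = -0.101090 = -10.1090%.

-10.11%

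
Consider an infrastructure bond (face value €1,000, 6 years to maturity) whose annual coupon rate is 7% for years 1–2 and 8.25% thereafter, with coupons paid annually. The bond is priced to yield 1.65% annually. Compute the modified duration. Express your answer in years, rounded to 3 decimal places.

5.114 years

Periodic yield y = 0.0165. First find Macaulay duration:
  t   CF        PV=CF/(1+0.0165)^t    t·PV
  1        70.00        68.8637        68.8637
  2        70.00        67.7459       135.4919
  3        82.50        78.5474       235.6422
  4        82.50        77.2724       309.0896
  5        82.50        76.0181       380.0905
  6     1,082.50       981.2589     5,887.5534
  Σ                  1,349.7065     7,016.7313
P = 1,349.7065; Macaulay duration = 7,016.7313 / 1,349.7065 = 5.19871 years.
Modified duration = D_Mac / (1 + y) = 5.19871 / 1.0165 = 5.11432 years.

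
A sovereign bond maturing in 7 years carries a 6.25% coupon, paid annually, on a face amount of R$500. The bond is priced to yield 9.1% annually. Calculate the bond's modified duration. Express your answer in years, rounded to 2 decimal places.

5.29 years

Periodic yield y = 0.091. First find Macaulay duration:
  t   CF        PV=CF/(1+0.091)^t    t·PV
  1        31.25        28.6434        28.6434
  2        31.25        26.2543        52.5086
  3        31.25        24.0644        72.1933
  4        31.25        22.0572        88.2289
  5        31.25        20.2174       101.0872
  6        31.25        18.5311       111.1867
  7       531.25       288.7525     2,021.2672
  Σ                    428.5204     2,475.1154
P = 428.5204; Macaulay duration = 2,475.1154 / 428.5204 = 5.77596 years.
Modified duration = D_Mac / (1 + y) = 5.77596 / 1.091 = 5.29419 years.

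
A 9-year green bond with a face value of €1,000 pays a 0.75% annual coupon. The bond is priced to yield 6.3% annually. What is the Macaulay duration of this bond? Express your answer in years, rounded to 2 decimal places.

Periodic yield y = 0.063. Discount each cash flow and weight by its year:
  t   CF        PV=CF/(1+0.063)^t    t·PV
  1         7.50         7.0555         7.0555
  2         7.50         6.6374        13.2747
  3         7.50         6.2440        18.7319
  4         7.50         5.8739        23.4957
  5         7.50         5.5258        27.6290
  6         7.50         5.1983        31.1898
  7         7.50         4.8902        34.2315
  8         7.50         4.6004        36.8032
  9     1,007.50       581.3607     5,232.2463
  Σ                    627.3862     5,424.6577
Price P = Σ PV = 627.3862.
Macaulay duration = Σ(t·PV) / P = 5,424.6577 / 627.3862 = 8.64644 years.

8.65 years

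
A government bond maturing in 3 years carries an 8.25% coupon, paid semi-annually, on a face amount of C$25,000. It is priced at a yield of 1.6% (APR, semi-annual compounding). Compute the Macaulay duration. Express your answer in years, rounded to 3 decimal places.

Periodic yield y = 0.008. Discount each cash flow and weight by its period:
  t   CF        PV=CF/(1+0.008)^t    t·PV
  1     1,031.25     1,023.0655     1,023.0655
  2     1,031.25     1,014.9459     2,029.8918
  3     1,031.25     1,006.8908     3,020.6723
  4     1,031.25       998.8996     3,995.5983
  5     1,031.25       990.9718     4,954.8591
  6    26,031.25    24,816.0029   148,896.0171
  Σ                 29,850.7764   163,920.1042
Price P = Σ PV = 29,850.7764.
Macaulay duration = Σ(t·PV) / P = 163,920.1042 / 29,850.7764 = 5.49132 half-year periods.
In years: 5.49132 / 2 = 2.74566 years.

2.746 years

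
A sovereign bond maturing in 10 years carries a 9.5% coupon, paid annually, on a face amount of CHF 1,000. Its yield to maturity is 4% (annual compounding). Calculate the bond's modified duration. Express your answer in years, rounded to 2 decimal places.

7.14 years

Periodic yield y = 0.04. First find Macaulay duration:
  t   CF        PV=CF/(1+0.04)^t    t·PV
  1        95.00        91.3462        91.3462
  2        95.00        87.8328       175.6657
  3        95.00        84.4547       253.3640
  4        95.00        81.2064       324.8256
  5        95.00        78.0831       390.4154
  6        95.00        75.0799       450.4793
  7        95.00        72.1922       505.3453
  8        95.00        69.4156       555.3246
  9        95.00        66.7457       600.7117
  10    1,095.00       739.7428     7,397.4276
  Σ                  1,446.0993    10,744.9053
P = 1,446.0993; Macaulay duration = 10,744.9053 / 1,446.0993 = 7.43027 years.
Modified duration = D_Mac / (1 + y) = 7.43027 / 1.04 = 7.14449 years.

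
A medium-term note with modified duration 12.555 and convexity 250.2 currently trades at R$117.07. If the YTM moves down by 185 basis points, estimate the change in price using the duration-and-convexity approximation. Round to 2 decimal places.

Duration effect: -D_mod·Δy = -12.555 × (-0.0185) = +0.2322675
Convexity effect: ½·C·(Δy)² = 0.5 × 250.2 × (-0.0185)² = +0.042815475
ΔP/P ≈ +0.2322675 + 0.042815475 = +0.275082975
ΔP ≈ 117.07 × (+0.275082975) = +32.20396388325.

+R$32.20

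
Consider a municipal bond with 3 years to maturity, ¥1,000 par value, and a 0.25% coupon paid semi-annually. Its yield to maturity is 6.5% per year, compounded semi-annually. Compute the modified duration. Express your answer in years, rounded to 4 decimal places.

2.8954 years

Periodic yield y = 0.0325. First find Macaulay duration:
  t   CF        PV=CF/(1+0.0325)^t    t·PV
  1         1.25         1.2107         1.2107
  2         1.25         1.1725         2.3451
  3         1.25         1.1356         3.4069
  4         1.25         1.0999         4.3996
  5         1.25         1.0653         5.3264
  6     1,001.25       826.4226     4,958.5354
  Σ                    832.1066     4,975.2240
P = 832.1066; Macaulay duration = 4,975.2240 / 832.1066 = 5.97907 half-year periods = 2.98954 years.
Modified duration = D_Mac / (1 + y) = 2.98954 / 1.0325 = 2.89543 years.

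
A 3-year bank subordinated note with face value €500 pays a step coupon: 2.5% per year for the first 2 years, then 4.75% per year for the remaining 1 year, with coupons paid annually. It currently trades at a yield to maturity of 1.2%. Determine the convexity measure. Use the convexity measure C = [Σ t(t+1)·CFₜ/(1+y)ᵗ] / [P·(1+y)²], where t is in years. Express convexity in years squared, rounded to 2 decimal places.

With y = 0.012:
  t   CF        PV=CF/(1+0.012)^t    t·PV        t(t+1)·PV
  1        12.50        12.3518        12.3518          24.7036
  2        12.50        12.2053        24.4106          73.2319
  3       523.75       505.3386     1,516.0159       6,064.0636
  Σ                    529.8957     1,552.7783       6,161.9990
P = 529.8957.
Convexity = Σ t(t+1)·PV / [P·(1+y)²] = 6,161.9990 / (529.8957 × 1.024144) = 11.35456.

11.35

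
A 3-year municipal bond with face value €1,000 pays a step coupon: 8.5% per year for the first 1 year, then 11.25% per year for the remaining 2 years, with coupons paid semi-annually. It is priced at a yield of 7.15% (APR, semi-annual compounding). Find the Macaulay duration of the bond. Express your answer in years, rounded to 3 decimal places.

2.695 years

Periodic yield y = 0.03575. Discount each cash flow and weight by its period:
  t   CF        PV=CF/(1+0.03575)^t    t·PV
  1        42.50        41.0331        41.0331
  2        42.50        39.6168        79.2335
  3        56.25        50.6241       151.8724
  4        56.25        48.8768       195.5072
  5        56.25        47.1898       235.9488
  6     1,056.25       855.5336     5,133.2016
  Σ                  1,082.8741     5,836.7967
Price P = Σ PV = 1,082.8741.
Macaulay duration = Σ(t·PV) / P = 5,836.7967 / 1,082.8741 = 5.39010 half-year periods.
In years: 5.39010 / 2 = 2.69505 years.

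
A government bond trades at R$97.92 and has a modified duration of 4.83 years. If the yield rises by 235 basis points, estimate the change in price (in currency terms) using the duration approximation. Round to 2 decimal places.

Duration approximation: ΔP/P ≈ -D_mod · Δy = -4.83 × (+0.0235) = -0.113505.
ΔP ≈ 97.92 × (-0.113505) = -11.1144096.

-R$11.11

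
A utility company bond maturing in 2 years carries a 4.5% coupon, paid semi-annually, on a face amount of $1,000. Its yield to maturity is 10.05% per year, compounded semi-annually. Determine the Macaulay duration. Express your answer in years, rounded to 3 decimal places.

1.931 years

Periodic yield y = 0.05025. Discount each cash flow and weight by its period:
  t   CF        PV=CF/(1+0.05025)^t    t·PV
  1        22.50        21.4235        21.4235
  2        22.50        20.3984        40.7969
  3        22.50        19.4225        58.2674
  4     1,022.50       840.4126     3,361.6504
  Σ                    901.6570     3,482.1382
Price P = Σ PV = 901.6570.
Macaulay duration = Σ(t·PV) / P = 3,482.1382 / 901.6570 = 3.86193 half-year periods.
In years: 3.86193 / 2 = 1.93097 years.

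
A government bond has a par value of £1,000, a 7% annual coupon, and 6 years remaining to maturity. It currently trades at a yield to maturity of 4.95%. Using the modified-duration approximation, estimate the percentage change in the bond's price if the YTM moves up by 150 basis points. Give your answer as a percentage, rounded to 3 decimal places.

-7.359%

Periodic yield y = 0.0495. Modified duration first:
  t   CF        PV=CF/(1+0.0495)^t    t·PV
  1        70.00        66.6984        66.6984
  2        70.00        63.5526       127.1052
  3        70.00        60.5551       181.6653
  4        70.00        57.6990       230.7960
  5        70.00        54.9776       274.8880
  6     1,070.00       800.7356     4,804.4134
  Σ                  1,104.2183     5,685.5663
P = 1,104.2183; D_Mac = 5.14895 yrs; D_mod = 5.14895/(1+0.0495) = 4.90610 yrs.
ΔP/P ≈ -D_mod · Δy = -4.90610 × (+0.015) = -0.073591 = -7.3591%.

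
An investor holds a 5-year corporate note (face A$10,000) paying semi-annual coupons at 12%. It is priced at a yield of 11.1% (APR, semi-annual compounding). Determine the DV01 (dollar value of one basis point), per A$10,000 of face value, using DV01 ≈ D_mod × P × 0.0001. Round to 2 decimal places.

Periodic yield y = 0.0555.
  t   CF        PV=CF/(1+0.0555)^t    t·PV
  1       600.00       568.4510       568.4510
  2       600.00       538.5608     1,077.1217
  3       600.00       510.2424     1,530.7272
  4       600.00       483.4130     1,933.6519
  5       600.00       457.9943     2,289.9714
  6       600.00       433.9122     2,603.4730
  7       600.00       411.0963     2,877.6742
  8       600.00       389.4802     3,115.8413
  9       600.00       369.0006     3,321.0057
  10   10,600.00     6,176.2304    61,762.3040
  Σ                 10,338.3812    81,080.2214
P = 10,338.3812; D_Mac = 7.84264 half-year periods = 3.92132 yrs; D_mod = 3.71513 yrs.
DV01 ≈ 3.71513 × 10,338.3812 × 0.0001 = 3.840844.

A$3.84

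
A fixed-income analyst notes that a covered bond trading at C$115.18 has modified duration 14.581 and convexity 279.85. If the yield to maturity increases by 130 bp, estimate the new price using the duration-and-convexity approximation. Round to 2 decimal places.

C$96.07

Duration effect: -D_mod·Δy = -14.581 × (+0.013) = -0.189553
Convexity effect: ½·C·(Δy)² = 0.5 × 279.85 × (0.013)² = +0.023647325
ΔP/P ≈ -0.189553 + 0.023647325 = -0.165905675
New price ≈ 115.18 × (1 - 0.165905675) = 96.0709843535.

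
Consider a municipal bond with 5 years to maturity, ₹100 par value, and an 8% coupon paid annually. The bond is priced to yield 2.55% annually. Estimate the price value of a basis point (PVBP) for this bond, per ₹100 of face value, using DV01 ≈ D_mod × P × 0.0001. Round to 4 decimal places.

Periodic yield y = 0.0255.
  t   CF        PV=CF/(1+0.0255)^t    t·PV
  1         8.00         7.8011         7.8011
  2         8.00         7.6071        15.2142
  3         8.00         7.4179        22.2538
  4         8.00         7.2335        28.9339
  5       108.00        95.2238       476.1189
  Σ                    125.2834       550.3219
P = 125.2834; D_Mac = 4.39262 yrs; D_mod = 4.28339 yrs.
DV01 ≈ 4.28339 × 125.2834 × 0.0001 = 0.053664.

₹0.0537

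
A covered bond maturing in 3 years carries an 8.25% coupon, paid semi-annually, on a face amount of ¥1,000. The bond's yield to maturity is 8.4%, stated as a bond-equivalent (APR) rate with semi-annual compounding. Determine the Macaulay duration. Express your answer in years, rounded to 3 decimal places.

2.717 years

Periodic yield y = 0.042. Discount each cash flow and weight by its period:
  t   CF        PV=CF/(1+0.042)^t    t·PV
  1        41.25        39.5873        39.5873
  2        41.25        37.9917        75.9834
  3        41.25        36.4603       109.3810
  4        41.25        34.9907       139.9629
  5        41.25        33.5804       167.9018
  6     1,041.25       813.4834     4,880.9005
  Σ                    996.0939     5,413.7169
Price P = Σ PV = 996.0939.
Macaulay duration = Σ(t·PV) / P = 5,413.7169 / 996.0939 = 5.43495 half-year periods.
In years: 5.43495 / 2 = 2.71747 years.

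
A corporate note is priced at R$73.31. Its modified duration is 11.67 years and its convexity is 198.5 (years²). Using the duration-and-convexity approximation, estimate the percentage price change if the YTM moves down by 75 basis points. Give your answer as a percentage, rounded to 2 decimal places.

Duration effect: -D_mod·Δy = -11.67 × (-0.0075) = +0.087525
Convexity effect: ½·C·(Δy)² = 0.5 × 198.5 × (-0.0075)² = +0.0055828125
ΔP/P ≈ +0.087525 + 0.0055828125 = +0.0931078125
= +9.31078125%.

+9.31%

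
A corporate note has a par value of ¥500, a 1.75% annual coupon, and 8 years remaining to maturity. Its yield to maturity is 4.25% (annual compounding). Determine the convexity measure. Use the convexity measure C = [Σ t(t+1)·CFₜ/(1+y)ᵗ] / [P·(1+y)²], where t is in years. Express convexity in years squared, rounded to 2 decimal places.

60.56

With y = 0.0425:
  t   CF        PV=CF/(1+0.0425)^t    t·PV        t(t+1)·PV
  1         8.75         8.3933         8.3933          16.7866
  2         8.75         8.0511        16.1022          48.3067
  3         8.75         7.7229        23.1687          92.6747
  4         8.75         7.4080        29.6322         148.1610
  5         8.75         7.1060        35.5302         213.1812
  6         8.75         6.8163        40.8981         286.2866
  7         8.75         6.5385        45.7692         366.1539
  8       508.75       364.6665     2,917.3323      26,255.9907
  Σ                    416.7027     3,116.8262      27,427.5413
P = 416.7027.
Convexity = Σ t(t+1)·PV / [P·(1+y)²] = 27,427.5413 / (416.7027 × 1.086806) = 60.56314.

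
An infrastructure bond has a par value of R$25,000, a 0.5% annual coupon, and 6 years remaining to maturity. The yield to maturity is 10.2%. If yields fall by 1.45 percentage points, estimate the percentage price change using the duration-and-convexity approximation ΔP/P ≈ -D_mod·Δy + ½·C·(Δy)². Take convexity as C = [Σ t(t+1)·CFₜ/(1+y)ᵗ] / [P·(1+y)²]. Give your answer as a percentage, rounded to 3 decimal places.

+8.113%

With y = 0.102:
  t   CF        PV=CF/(1+0.102)^t    t·PV        t(t+1)·PV
  1       125.00       113.4301       113.4301         226.8603
  2       125.00       102.9311       205.8623         617.5869
  3       125.00        93.4039       280.2118       1,120.8474
  4       125.00        84.7586       339.0343       1,695.1715
  5       125.00        76.9134       384.5670       2,307.4022
  6    25,125.00    14,028.6701    84,172.0208     589,204.1454
  Σ                 14,500.1073    85,495.1264     595,172.0136
P = 14,500.1073; D_Mac = 5.89617 yrs; D_mod = 5.35043 yrs; C = 33.79933.
Duration effect: -5.35043 × (-0.0145) = +0.077581
Convexity effect: 0.5 × 33.79933 × (-0.0145)² = +0.0035532
ΔP/P ≈ +0.077581 + 0.0035532 = +0.081134 = +8.1134%.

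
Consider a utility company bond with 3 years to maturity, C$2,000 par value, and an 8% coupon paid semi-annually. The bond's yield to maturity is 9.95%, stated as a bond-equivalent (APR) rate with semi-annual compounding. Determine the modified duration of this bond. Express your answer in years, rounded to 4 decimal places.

Periodic yield y = 0.04975. First find Macaulay duration:
  t   CF        PV=CF/(1+0.04975)^t    t·PV
  1        80.00        76.2086        76.2086
  2        80.00        72.5969       145.1938
  3        80.00        69.1564       207.4692
  4        80.00        65.8789       263.5157
  5        80.00        62.7568       313.7838
  6     2,080.00     1,554.3472     9,326.0832
  Σ                  1,900.9448    10,332.2544
P = 1,900.9448; Macaulay duration = 10,332.2544 / 1,900.9448 = 5.43533 half-year periods = 2.71766 years.
Modified duration = D_Mac / (1 + y) = 2.71766 / 1.04975 = 2.58887 years.

2.5889 years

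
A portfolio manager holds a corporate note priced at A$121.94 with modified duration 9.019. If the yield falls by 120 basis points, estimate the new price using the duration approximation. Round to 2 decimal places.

Duration approximation: ΔP/P ≈ -D_mod · Δy = -9.019 × (-0.012) = +0.108228.
New price ≈ 121.94 × (1 + 0.108228) = 135.13732232.

A$135.14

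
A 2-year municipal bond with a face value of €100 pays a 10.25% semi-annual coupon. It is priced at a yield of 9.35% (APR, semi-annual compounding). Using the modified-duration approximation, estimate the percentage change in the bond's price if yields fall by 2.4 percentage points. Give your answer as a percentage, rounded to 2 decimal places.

+4.26%

Periodic yield y = 0.04675. Modified duration first:
  t   CF        PV=CF/(1+0.04675)^t    t·PV
  1        5.125         4.8961         4.8961
  2        5.125         4.6774         9.3549
  3        5.125         4.4685        13.4056
  4      105.125        87.5657       350.2629
  Σ                    101.6078       377.9195
P = 101.6078; D_Mac = 3.71939 half-year periods = 1.85970 yrs; D_mod = 1.85970/(1+0.04675) = 1.77664 yrs.
ΔP/P ≈ -D_mod · Δy = -1.77664 × (-0.024) = +0.042639 = +4.2639%.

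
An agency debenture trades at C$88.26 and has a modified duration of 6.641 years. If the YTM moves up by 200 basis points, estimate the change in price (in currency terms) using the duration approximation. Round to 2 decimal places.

-C$11.72

Duration approximation: ΔP/P ≈ -D_mod · Δy = -6.641 × (+0.02) = -0.132820.
ΔP ≈ 88.26 × (-0.132820) = -11.7226932.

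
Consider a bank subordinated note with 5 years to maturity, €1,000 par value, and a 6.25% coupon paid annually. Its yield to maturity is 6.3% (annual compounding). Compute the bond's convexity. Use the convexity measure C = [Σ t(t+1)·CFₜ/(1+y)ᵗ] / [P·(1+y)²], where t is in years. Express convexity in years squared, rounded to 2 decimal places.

With y = 0.063:
  t   CF        PV=CF/(1+0.063)^t    t·PV        t(t+1)·PV
  1        62.50        58.7959        58.7959         117.5917
  2        62.50        55.3113       110.6225         331.8675
  3        62.50        52.0332       156.0995         624.3980
  4        62.50        48.9494       195.7974         978.9871
  5     1,062.50       782.8213     3,914.1063      23,484.6380
  Σ                    997.9109     4,435.4216      25,537.4823
P = 997.9109.
Convexity = Σ t(t+1)·PV / [P·(1+y)²] = 25,537.4823 / (997.9109 × 1.129969) = 22.64747.

22.65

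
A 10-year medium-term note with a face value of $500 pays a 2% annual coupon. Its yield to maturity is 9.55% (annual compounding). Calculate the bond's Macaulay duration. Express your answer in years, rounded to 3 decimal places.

Periodic yield y = 0.0955. Discount each cash flow and weight by its year:
  t   CF        PV=CF/(1+0.0955)^t    t·PV
  1        10.00         9.1283         9.1283
  2        10.00         8.3325        16.6650
  3        10.00         7.6061        22.8183
  4        10.00         6.9431        27.7722
  5        10.00         6.3378        31.6890
  6        10.00         5.7853        34.7118
  7        10.00         5.2810        36.9668
  8        10.00         4.8206        38.5648
  9        10.00         4.4004        39.6033
  10      510.00       204.8549     2,048.5490
  Σ                    263.4898     2,306.4684
Price P = Σ PV = 263.4898.
Macaulay duration = Σ(t·PV) / P = 2,306.4684 / 263.4898 = 8.75354 years.

8.754 years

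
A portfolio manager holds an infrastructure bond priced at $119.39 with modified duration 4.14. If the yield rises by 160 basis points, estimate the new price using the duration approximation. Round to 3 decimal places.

$111.482

Duration approximation: ΔP/P ≈ -D_mod · Δy = -4.14 × (+0.016) = -0.066240.
New price ≈ 119.39 × (1 - 0.066240) = 111.4816064.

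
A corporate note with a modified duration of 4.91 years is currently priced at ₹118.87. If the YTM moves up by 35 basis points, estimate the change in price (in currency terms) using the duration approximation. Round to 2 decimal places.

-₹2.04

Duration approximation: ΔP/P ≈ -D_mod · Δy = -4.91 × (+0.0035) = -0.017185.
ΔP ≈ 118.87 × (-0.017185) = -2.04278095.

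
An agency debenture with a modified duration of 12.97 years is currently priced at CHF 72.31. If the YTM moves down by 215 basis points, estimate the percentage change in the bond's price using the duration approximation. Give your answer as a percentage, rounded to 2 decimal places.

Duration approximation: ΔP/P ≈ -D_mod · Δy = -12.97 × (-0.0215) = +0.278855.
As a percentage: +27.8855%.

+27.89%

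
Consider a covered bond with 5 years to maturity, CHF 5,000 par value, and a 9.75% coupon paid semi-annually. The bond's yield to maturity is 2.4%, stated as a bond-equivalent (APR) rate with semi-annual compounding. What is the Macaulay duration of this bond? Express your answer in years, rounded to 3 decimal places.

4.219 years

Periodic yield y = 0.012. Discount each cash flow and weight by its period:
  t   CF        PV=CF/(1+0.012)^t    t·PV
  1       243.75       240.8597       240.8597
  2       243.75       238.0036       476.0073
  3       243.75       235.1815       705.5444
  4       243.75       232.3927       929.5710
  5       243.75       229.6371     1,148.1855
  6       243.75       226.9141     1,361.4848
  7       243.75       224.2235     1,569.5642
  8       243.75       221.5647     1,772.5174
  9       243.75       218.9374     1,970.4369
  10    5,243.75     4,654.1122    46,541.1225
  Σ                  6,721.8266    56,715.2936
Price P = Σ PV = 6,721.8266.
Macaulay duration = Σ(t·PV) / P = 56,715.2936 / 6,721.8266 = 8.43748 half-year periods.
In years: 8.43748 / 2 = 4.21874 years.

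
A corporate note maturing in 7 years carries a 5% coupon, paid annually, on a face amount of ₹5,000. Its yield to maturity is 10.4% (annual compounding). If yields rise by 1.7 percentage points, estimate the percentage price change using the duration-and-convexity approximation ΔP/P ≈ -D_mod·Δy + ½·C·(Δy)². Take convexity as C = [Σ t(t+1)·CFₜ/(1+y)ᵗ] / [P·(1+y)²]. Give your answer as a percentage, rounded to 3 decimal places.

-8.557%

With y = 0.104:
  t   CF        PV=CF/(1+0.104)^t    t·PV        t(t+1)·PV
  1       250.00       226.4493       226.4493         452.8986
  2       250.00       205.1171       410.2342       1,230.7026
  3       250.00       185.7945       557.3834       2,229.5337
  4       250.00       168.2921       673.1684       3,365.8419
  5       250.00       152.4385       762.1925       4,573.1547
  6       250.00       138.0783       828.4701       5,799.2904
  7     5,250.00     2,626.4902    18,385.4316     147,083.4529
  Σ                  3,702.6600    21,843.3294     164,734.8747
P = 3,702.6600; D_Mac = 5.89936 yrs; D_mod = 5.34362 yrs; C = 36.50342.
Duration effect: -5.34362 × (+0.017) = -0.090842
Convexity effect: 0.5 × 36.50342 × (0.017)² = +0.0052747
ΔP/P ≈ -0.090842 + 0.0052747 = -0.085567 = -8.5567%.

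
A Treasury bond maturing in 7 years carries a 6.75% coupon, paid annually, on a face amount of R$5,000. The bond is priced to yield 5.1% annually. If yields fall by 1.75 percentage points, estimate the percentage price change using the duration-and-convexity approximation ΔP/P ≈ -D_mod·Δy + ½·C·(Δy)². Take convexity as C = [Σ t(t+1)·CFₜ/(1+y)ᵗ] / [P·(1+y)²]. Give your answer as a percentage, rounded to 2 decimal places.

With y = 0.051:
  t   CF        PV=CF/(1+0.051)^t    t·PV        t(t+1)·PV
  1       337.50       321.1227       321.1227         642.2455
  2       337.50       305.5402       611.0804       1,833.2411
  3       337.50       290.7138       872.1414       3,488.5654
  4       337.50       276.6068     1,106.4274       5,532.1368
  5       337.50       263.1844     1,315.9222       7,895.5330
  6       337.50       250.4134     1,502.4801      10,517.3608
  7     5,337.50     3,768.0693    26,376.4848     211,011.8781
  Σ                  5,475.6506    32,105.6589     240,920.9607
P = 5,475.6506; D_Mac = 5.86335 yrs; D_mod = 5.57883 yrs; C = 39.83212.
Duration effect: -5.57883 × (-0.0175) = +0.097630
Convexity effect: 0.5 × 39.83212 × (-0.0175)² = +0.0060993
ΔP/P ≈ +0.097630 + 0.0060993 = +0.103729 = +10.3729%.

+10.37%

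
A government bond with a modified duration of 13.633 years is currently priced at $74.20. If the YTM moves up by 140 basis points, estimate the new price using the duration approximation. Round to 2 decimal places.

Duration approximation: ΔP/P ≈ -D_mod · Δy = -13.633 × (+0.014) = -0.190862.
New price ≈ 74.20 × (1 - 0.190862) = 60.0380396.

$60.04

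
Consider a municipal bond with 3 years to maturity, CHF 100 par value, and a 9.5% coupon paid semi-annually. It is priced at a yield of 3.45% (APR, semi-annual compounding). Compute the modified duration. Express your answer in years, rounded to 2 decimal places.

2.66 years

Periodic yield y = 0.01725. First find Macaulay duration:
  t   CF        PV=CF/(1+0.01725)^t    t·PV
  1         4.75         4.6695         4.6695
  2         4.75         4.5903         9.1805
  3         4.75         4.5124        13.5373
  4         4.75         4.4359        17.7436
  5         4.75         4.3607        21.8034
  6       104.75        94.5340       567.2037
  Σ                    117.1027       634.1381
P = 117.1027; Macaulay duration = 634.1381 / 117.1027 = 5.41523 half-year periods = 2.70762 years.
Modified duration = D_Mac / (1 + y) = 2.70762 / 1.01725 = 2.66170 years.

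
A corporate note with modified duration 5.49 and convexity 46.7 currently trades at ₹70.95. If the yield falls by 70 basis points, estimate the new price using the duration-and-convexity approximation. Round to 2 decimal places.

₹73.76

Duration effect: -D_mod·Δy = -5.49 × (-0.007) = +0.038430
Convexity effect: ½·C·(Δy)² = 0.5 × 46.7 × (-0.007)² = +0.00114415
ΔP/P ≈ +0.038430 + 0.00114415 = +0.03957415
New price ≈ 70.95 × (1 + 0.03957415) = 73.7577859425.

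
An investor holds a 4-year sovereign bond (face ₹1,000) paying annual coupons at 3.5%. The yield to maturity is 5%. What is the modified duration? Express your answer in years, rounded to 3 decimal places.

3.615 years

Periodic yield y = 0.05. First find Macaulay duration:
  t   CF        PV=CF/(1+0.05)^t    t·PV
  1        35.00        33.3333        33.3333
  2        35.00        31.7460        63.4921
  3        35.00        30.2343        90.7029
  4     1,035.00       851.4971     3,405.9882
  Σ                    946.8107     3,593.5166
P = 946.8107; Macaulay duration = 3,593.5166 / 946.8107 = 3.79539 years.
Modified duration = D_Mac / (1 + y) = 3.79539 / 1.05 = 3.61466 years.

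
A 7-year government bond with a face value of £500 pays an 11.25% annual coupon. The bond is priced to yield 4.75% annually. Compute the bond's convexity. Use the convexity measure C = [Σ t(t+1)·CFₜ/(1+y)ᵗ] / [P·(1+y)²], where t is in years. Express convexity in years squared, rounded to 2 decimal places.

With y = 0.0475:
  t   CF        PV=CF/(1+0.0475)^t    t·PV        t(t+1)·PV
  1        56.25        53.6993        53.6993         107.3986
  2        56.25        51.2642       102.5285         307.5854
  3        56.25        48.9396       146.8188         587.2752
  4        56.25        46.7204       186.8815         934.4077
  5        56.25        44.6018       223.0090       1,338.0539
  6        56.25        42.5793       255.4757       1,788.3299
  7       556.25       401.9683     2,813.7781      22,510.2247
  Σ                    689.7729     3,782.1909      27,573.2753
P = 689.7729.
Convexity = Σ t(t+1)·PV / [P·(1+y)²] = 27,573.2753 / (689.7729 × 1.097256) = 36.43126.

36.43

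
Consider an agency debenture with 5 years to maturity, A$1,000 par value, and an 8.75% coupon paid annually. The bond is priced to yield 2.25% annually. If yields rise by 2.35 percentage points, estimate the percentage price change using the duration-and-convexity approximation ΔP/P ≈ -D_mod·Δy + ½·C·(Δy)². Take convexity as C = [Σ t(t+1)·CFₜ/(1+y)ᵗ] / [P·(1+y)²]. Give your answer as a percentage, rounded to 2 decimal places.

-9.36%

With y = 0.0225:
  t   CF        PV=CF/(1+0.0225)^t    t·PV        t(t+1)·PV
  1        87.50        85.5746        85.5746         171.1491
  2        87.50        83.6915       167.3830         502.1491
  3        87.50        81.8499       245.5497         982.1987
  4        87.50        80.0488       320.1952       1,600.9759
  5     1,087.50       972.9996     4,864.9982      29,189.9894
  Σ                  1,304.1644     5,683.7007      32,446.4621
P = 1,304.1644; D_Mac = 4.35812 yrs; D_mod = 4.26222 yrs; C = 23.79624.
Duration effect: -4.26222 × (+0.0235) = -0.100162
Convexity effect: 0.5 × 23.79624 × (0.0235)² = +0.0065707
ΔP/P ≈ -0.100162 + 0.0065707 = -0.093591 = -9.3591%.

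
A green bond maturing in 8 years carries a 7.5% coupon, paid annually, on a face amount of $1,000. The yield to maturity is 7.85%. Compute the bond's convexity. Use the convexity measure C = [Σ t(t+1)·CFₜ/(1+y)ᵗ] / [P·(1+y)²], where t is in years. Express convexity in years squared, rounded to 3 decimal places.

With y = 0.0785:
  t   CF        PV=CF/(1+0.0785)^t    t·PV        t(t+1)·PV
  1        75.00        69.5410        69.5410         139.0821
  2        75.00        64.4794       128.9588         386.8764
  3        75.00        59.7862       179.3585         717.4342
  4        75.00        55.4346       221.7383       1,108.6914
  5        75.00        51.3997       256.9985       1,541.9908
  6        75.00        47.6585       285.9510       2,001.6570
  7        75.00        44.1896       309.3273       2,474.6184
  8     1,075.00       587.2828     4,698.2623      42,284.3603
  Σ                    979.7718     6,150.1357      50,654.7105
P = 979.7718.
Convexity = Σ t(t+1)·PV / [P·(1+y)²] = 50,654.7105 / (979.7718 × 1.163162) = 44.44825.

44.448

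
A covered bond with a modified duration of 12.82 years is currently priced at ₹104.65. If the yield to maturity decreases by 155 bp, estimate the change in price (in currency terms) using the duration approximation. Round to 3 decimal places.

Duration approximation: ΔP/P ≈ -D_mod · Δy = -12.82 × (-0.0155) = +0.198710.
ΔP ≈ 104.65 × (+0.198710) = +20.7950015.

+₹20.795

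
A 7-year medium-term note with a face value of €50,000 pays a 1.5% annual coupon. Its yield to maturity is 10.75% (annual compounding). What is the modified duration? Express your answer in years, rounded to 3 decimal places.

5.930 years

Periodic yield y = 0.1075. First find Macaulay duration:
  t   CF        PV=CF/(1+0.1075)^t    t·PV
  1       750.00       677.2009       677.2009
  2       750.00       611.4681     1,222.9362
  3       750.00       552.1157     1,656.3470
  4       750.00       498.5243     1,994.0972
  5       750.00       450.1348     2,250.6740
  6       750.00       406.4423     2,438.6535
  7    50,750.00    24,833.0408   173,831.2857
  Σ                 28,028.9268   184,071.1944
P = 28,028.9268; Macaulay duration = 184,071.1944 / 28,028.9268 = 6.56719 years.
Modified duration = D_Mac / (1 + y) = 6.56719 / 1.1075 = 5.92974 years.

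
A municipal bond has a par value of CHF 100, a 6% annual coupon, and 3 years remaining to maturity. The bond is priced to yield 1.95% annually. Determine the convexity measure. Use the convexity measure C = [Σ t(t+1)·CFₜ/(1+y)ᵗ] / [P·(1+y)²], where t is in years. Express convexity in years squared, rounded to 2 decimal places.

10.74

With y = 0.0195:
  t   CF        PV=CF/(1+0.0195)^t    t·PV        t(t+1)·PV
  1         6.00         5.8852         5.8852          11.7705
  2         6.00         5.7727        11.5453          34.6360
  3       106.00       100.0332       300.0996       1,200.3984
  Σ                    111.6911       317.5302       1,246.8049
P = 111.6911.
Convexity = Σ t(t+1)·PV / [P·(1+y)²] = 1,246.8049 / (111.6911 × 1.039380) = 10.74003.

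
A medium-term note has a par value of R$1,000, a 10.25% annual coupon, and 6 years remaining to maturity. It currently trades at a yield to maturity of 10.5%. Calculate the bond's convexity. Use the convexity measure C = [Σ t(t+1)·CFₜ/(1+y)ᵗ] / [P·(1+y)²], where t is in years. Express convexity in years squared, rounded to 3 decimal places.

With y = 0.105:
  t   CF        PV=CF/(1+0.105)^t    t·PV        t(t+1)·PV
  1       102.50        92.7602        92.7602         185.5204
  2       102.50        83.9459       167.8917         503.6752
  3       102.50        75.9691       227.9073         911.6293
  4       102.50        68.7503       275.0013       1,375.0065
  5       102.50        62.2175       311.0874       1,866.5247
  6     1,102.50       605.6266     3,633.7595      25,436.3165
  Σ                    989.2696     4,708.4075      30,278.6725
P = 989.2696.
Convexity = Σ t(t+1)·PV / [P·(1+y)²] = 30,278.6725 / (989.2696 × 1.221025) = 25.06673.

25.067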